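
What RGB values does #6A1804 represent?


6A → 106 (R)
18 → 24 (G)
04 → 4 (B)
= RGB(106, 24, 4)


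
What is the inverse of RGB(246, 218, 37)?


Invert: (255-R, 255-G, 255-B)
R: 255-246 = 9
G: 255-218 = 37
B: 255-37 = 218
= RGB(9, 37, 218)


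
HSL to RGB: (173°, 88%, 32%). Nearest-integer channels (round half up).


H=173°, S=0.88, L=0.32
C = (1-|2L-1|)×S = (1-|-0.36|)×0.88 = 0.5632
H' = H/60 = 173/60 ≈ 2.8833; X = C×(1-|H' mod 2 - 1|) ≈ 0.4975
m = L - C/2 = 0.32 - 0.2816 = 0.0384
Sector ⌊H'⌋ = 2 → (R',G',B') = (0.0, 0.5632, ≈0.4975)
RGB = ((R'+m)×255, (G'+m)×255, (B'+m)×255) = (9.792, 153.408, 136.6528)
Round half up → RGB(10, 153, 137)


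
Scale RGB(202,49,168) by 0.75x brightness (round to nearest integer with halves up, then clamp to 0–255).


Multiply each channel by 0.75, round half up, clamp to [0, 255]
R: 202×0.75 = 151.5 → round → 152
G: 49×0.75 = 36.75 → round → 37
B: 168×0.75 = 126
= RGB(152, 37, 126)


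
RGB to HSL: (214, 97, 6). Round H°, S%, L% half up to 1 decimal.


Normalize: R'=214/255≈0.8392, G'=97/255≈0.3804, B'=6/255≈0.0235
Max=214/255, Min=6/255, Δ=Max-Min=208/255
L = (Max+Min)/2 = (214+6)/510 = 220/510 = 0.43137… → L = 43.1%
L ≤ 0.5 → S = Δ/(Max+Min) = 208/(214+6) = 208/220 = 0.94545… → S = 94.5%
(the 1/255 factors cancel in S and H, so raw channel differences can be used)
Max is R' → H = 60 × (((G-B)/Δ) mod 6) = 60 × (((97-6)/208) mod 6)
  91/208 = 0.4375
  H = 60 × 0.4375 = 26.25° → H = 26.3°
= HSL(26.3°, 94.5%, 43.1%)


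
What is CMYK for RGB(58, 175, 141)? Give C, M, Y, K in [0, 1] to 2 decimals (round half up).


R'=58/255≈0.2275, G'=175/255≈0.6863, B'=141/255≈0.5529
K = 1 - max(R',G',B') = 1 - 175/255 = 80/255 = 0.31372… → 0.31
(1-R'-K)/(1-K) simplifies to (max-R)/max with max = 175:
C = (175-58)/175 = 117/175 = 0.66857… → 0.67
M = (175-175)/175 = 0/175 = 0 → 0.00
Y = (175-141)/175 = 34/175 = 0.19428… → 0.19
= CMYK(0.67, 0.00, 0.19, 0.31)


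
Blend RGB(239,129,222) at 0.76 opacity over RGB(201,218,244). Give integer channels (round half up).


C = α×F + (1-α)×B, with 1-α = 0.24
R: 0.76×239 + 0.24×201 = 181.64 + 48.24 = 229.88 → 230
G: 0.76×129 + 0.24×218 = 98.04 + 52.32 = 150.36 → 150
B: 0.76×222 + 0.24×244 = 168.72 + 58.56 = 227.28 → 227
= RGB(230, 150, 227)


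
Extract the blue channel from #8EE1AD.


Color: #8EE1AD
R = 8E = 142
G = E1 = 225
B = AD = 173
Blue = 173


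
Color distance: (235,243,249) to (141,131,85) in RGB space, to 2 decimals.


d = √[(R₁-R₂)² + (G₁-G₂)² + (B₁-B₂)²]
d = √[(235-141)² + (243-131)² + (249-85)²]
d = √[8836 + 12544 + 26896]
d = √48276
d ≈ 219.72


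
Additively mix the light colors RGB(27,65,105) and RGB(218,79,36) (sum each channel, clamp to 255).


Additive: each channel = min(255, C₁+C₂)
R: 27+218 = 245 → 245
G: 65+79 = 144 → 144
B: 105+36 = 141 → 141
= RGB(245, 144, 141)


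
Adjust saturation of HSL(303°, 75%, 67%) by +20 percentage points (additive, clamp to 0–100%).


Original S = 75%
Adjustment = +20 percentage points
New S = 75 + (20) = 95
Clamp to [0, 100] → 95
= HSL(303°, 95%, 67%)


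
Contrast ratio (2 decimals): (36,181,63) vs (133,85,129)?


Linearize each sRGB channel c=v/255: c/12.92 if c ≤ 0.04045 else ((c+0.055)/1.055)^2.4
L = 0.2126×R_lin + 0.7152×G_lin + 0.0722×B_lin
Color 1 (36,181,63):
  R=36: 36/255≈0.1412 > 0.04045 → ((0.1412+0.055)/1.055)^2.4 ≈ 0.01764
  G=181: 181/255≈0.7098 > 0.04045 → ((0.7098+0.055)/1.055)^2.4 ≈ 0.46208
  B=63: 63/255≈0.2471 > 0.04045 → ((0.2471+0.055)/1.055)^2.4 ≈ 0.04971
  L1 = 0.2126×0.01764 + 0.7152×0.46208 + 0.0722×0.04971 ≈ 0.33782
Color 2 (133,85,129):
  R=133: 133/255≈0.5216 > 0.04045 → ((0.5216+0.055)/1.055)^2.4 ≈ 0.23455
  G=85: 85/255≈0.3333 > 0.04045 → ((0.3333+0.055)/1.055)^2.4 ≈ 0.09084
  B=129: 129/255≈0.5059 > 0.04045 → ((0.5059+0.055)/1.055)^2.4 ≈ 0.21953
  L2 = 0.2126×0.23455 + 0.7152×0.09084 + 0.0722×0.21953 ≈ 0.13069
Lighter = 0.33782, Darker = 0.13069
Ratio = (L_lighter + 0.05) / (L_darker + 0.05)
Ratio = (0.33782 + 0.05) / (0.13069 + 0.05) = 0.38782 / 0.18069 ≈ 2.1464
Ratio ≈ 2.15:1


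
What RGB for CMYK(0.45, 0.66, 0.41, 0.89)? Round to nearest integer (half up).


R = 255 × (1-C) × (1-K) = 255 × 0.55 × 0.11 = 15.4275 → 15
G = 255 × (1-M) × (1-K) = 255 × 0.34 × 0.11 = 9.537 → 10
B = 255 × (1-Y) × (1-K) = 255 × 0.59 × 0.11 = 16.5495 → 17
= RGB(15, 10, 17)


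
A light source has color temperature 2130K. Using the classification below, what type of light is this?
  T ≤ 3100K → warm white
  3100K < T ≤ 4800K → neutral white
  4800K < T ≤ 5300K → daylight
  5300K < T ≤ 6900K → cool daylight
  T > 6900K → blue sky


Temperature: 2130K
2130K ≤ 3100K → warm white
Classification: warm white


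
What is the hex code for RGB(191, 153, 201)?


R = 191 → BF (hex)
G = 153 → 99 (hex)
B = 201 → C9 (hex)
Hex = #BF99C9


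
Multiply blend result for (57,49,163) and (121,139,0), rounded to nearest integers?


Multiply: C = A×B/255, rounded to nearest integer
R: 57×121/255 = 6897/255 ≈ 27.047 → 27
G: 49×139/255 = 6811/255 ≈ 26.710 → 27
B: 163×0/255 = 0/255 ≈ 0.000 → 0
= RGB(27, 27, 0)


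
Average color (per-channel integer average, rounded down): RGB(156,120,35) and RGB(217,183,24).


Midpoint: each channel = ⌊(C₁+C₂)/2⌋
R: ⌊(156+217)/2⌋ = 186
G: ⌊(120+183)/2⌋ = 151
B: ⌊(35+24)/2⌋ = 29
= RGB(186, 151, 29)


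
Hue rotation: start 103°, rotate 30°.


New hue = (H + rotation) mod 360
New hue = (103 + 30) mod 360
= 133 mod 360
= 133°


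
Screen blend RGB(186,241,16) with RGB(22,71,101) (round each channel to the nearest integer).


Screen: C = 255 - (255-A)×(255-B)/255, rounded to nearest integer
R: 255 - (255-186)×(255-22)/255 = 255 - 16077/255 ≈ 255 - 63.047 = 191.953 → 192
G: 255 - (255-241)×(255-71)/255 = 255 - 2576/255 ≈ 255 - 10.102 = 244.898 → 245
B: 255 - (255-16)×(255-101)/255 = 255 - 36806/255 ≈ 255 - 144.337 = 110.663 → 111
= RGB(192, 245, 111)


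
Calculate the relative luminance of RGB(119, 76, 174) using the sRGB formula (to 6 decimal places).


Linearize each channel (sRGB transfer function): c = v/255; c_lin = c/12.92 if c ≤ 0.04045, else ((c+0.055)/1.055)^2.4
  R: 119/255 ≈ 0.466667 > 0.04045 → ((0.466667+0.055)/1.055)^2.4 ≈ 0.184475
  G: 76/255 ≈ 0.298039 > 0.04045 → ((0.298039+0.055)/1.055)^2.4 ≈ 0.072272
  B: 174/255 ≈ 0.682353 > 0.04045 → ((0.682353+0.055)/1.055)^2.4 ≈ 0.423268
R_lin = 0.184475, G_lin = 0.072272, B_lin = 0.423268
L = 0.2126×R + 0.7152×G + 0.0722×B
L = 0.2126×0.184475 + 0.7152×0.072272 + 0.0722×0.423268
L ≈ 0.121468


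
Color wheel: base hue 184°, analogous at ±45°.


Base hue: 184°
Left analog: (184 - 45) mod 360 = 139°
Right analog: (184 + 45) mod 360 = 229°
Analogous hues = 139° and 229°


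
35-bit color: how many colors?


Colors = 2^bits = 2^35
= 34,359,738,368 colors


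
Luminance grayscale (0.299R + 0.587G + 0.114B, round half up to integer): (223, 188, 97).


Gray = 0.299×R + 0.587×G + 0.114×B
Gray = 0.299×223 + 0.587×188 + 0.114×97
Gray = 66.677 + 110.356 + 11.058
Gray = 188.091 → round half up → 188
Gray = 188


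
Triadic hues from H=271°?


Triadic: equally spaced at 120° intervals
H1 = 271°
H2 = (271 + 120) mod 360 = 31°
H3 = (271 + 240) mod 360 = 151°
Triadic = 271°, 31°, 151°


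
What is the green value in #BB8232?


Color: #BB8232
R = BB = 187
G = 82 = 130
B = 32 = 50
Green = 130


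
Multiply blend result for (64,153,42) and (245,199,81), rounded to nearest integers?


Multiply: C = A×B/255, rounded to nearest integer
R: 64×245/255 = 15680/255 ≈ 61.490 → 61
G: 153×199/255 = 30447/255 ≈ 119.400 → 119
B: 42×81/255 = 3402/255 ≈ 13.341 → 13
= RGB(61, 119, 13)


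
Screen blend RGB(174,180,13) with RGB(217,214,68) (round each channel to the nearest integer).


Screen: C = 255 - (255-A)×(255-B)/255, rounded to nearest integer
R: 255 - (255-174)×(255-217)/255 = 255 - 3078/255 ≈ 255 - 12.071 = 242.929 → 243
G: 255 - (255-180)×(255-214)/255 = 255 - 3075/255 ≈ 255 - 12.059 = 242.941 → 243
B: 255 - (255-13)×(255-68)/255 = 255 - 45254/255 ≈ 255 - 177.467 = 77.533 → 78
= RGB(243, 243, 78)


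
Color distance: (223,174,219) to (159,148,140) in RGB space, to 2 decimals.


d = √[(R₁-R₂)² + (G₁-G₂)² + (B₁-B₂)²]
d = √[(223-159)² + (174-148)² + (219-140)²]
d = √[4096 + 676 + 6241]
d = √11013
d ≈ 104.94


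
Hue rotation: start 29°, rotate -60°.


New hue = (H + rotation) mod 360
New hue = (29 -60) mod 360
= -31 mod 360
= 329°


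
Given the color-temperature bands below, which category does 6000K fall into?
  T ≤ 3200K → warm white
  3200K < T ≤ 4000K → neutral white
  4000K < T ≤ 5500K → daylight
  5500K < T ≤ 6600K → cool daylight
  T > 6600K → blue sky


Temperature: 6000K
5500K < 6000K ≤ 6600K → cool daylight
Classification: cool daylight


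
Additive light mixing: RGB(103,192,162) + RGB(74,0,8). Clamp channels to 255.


Additive: each channel = min(255, C₁+C₂)
R: 103+74 = 177 → 177
G: 192+0 = 192 → 192
B: 162+8 = 170 → 170
= RGB(177, 192, 170)


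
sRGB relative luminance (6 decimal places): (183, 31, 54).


Linearize each channel (sRGB transfer function): c = v/255; c_lin = c/12.92 if c ≤ 0.04045, else ((c+0.055)/1.055)^2.4
  R: 183/255 ≈ 0.717647 > 0.04045 → ((0.717647+0.055)/1.055)^2.4 ≈ 0.473531
  G: 31/255 ≈ 0.121569 > 0.04045 → ((0.121569+0.055)/1.055)^2.4 ≈ 0.013702
  B: 54/255 ≈ 0.211765 > 0.04045 → ((0.211765+0.055)/1.055)^2.4 ≈ 0.036889
R_lin = 0.473531, G_lin = 0.013702, B_lin = 0.036889
L = 0.2126×R + 0.7152×G + 0.0722×B
L = 0.2126×0.473531 + 0.7152×0.013702 + 0.0722×0.036889
L ≈ 0.113136


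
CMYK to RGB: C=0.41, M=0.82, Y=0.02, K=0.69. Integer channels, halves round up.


R = 255 × (1-C) × (1-K) = 255 × 0.59 × 0.31 = 46.6395 → 47
G = 255 × (1-M) × (1-K) = 255 × 0.18 × 0.31 = 14.229 → 14
B = 255 × (1-Y) × (1-K) = 255 × 0.98 × 0.31 = 77.469 → 77
= RGB(47, 14, 77)


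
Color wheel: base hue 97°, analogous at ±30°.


Base hue: 97°
Left analog: (97 - 30) mod 360 = 67°
Right analog: (97 + 30) mod 360 = 127°
Analogous hues = 67° and 127°


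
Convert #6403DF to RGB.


64 → 100 (R)
03 → 3 (G)
DF → 223 (B)
= RGB(100, 3, 223)


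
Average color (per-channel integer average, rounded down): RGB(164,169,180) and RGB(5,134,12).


Midpoint: each channel = ⌊(C₁+C₂)/2⌋
R: ⌊(164+5)/2⌋ = 84
G: ⌊(169+134)/2⌋ = 151
B: ⌊(180+12)/2⌋ = 96
= RGB(84, 151, 96)


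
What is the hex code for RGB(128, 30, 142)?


R = 128 → 80 (hex)
G = 30 → 1E (hex)
B = 142 → 8E (hex)
Hex = #801E8E


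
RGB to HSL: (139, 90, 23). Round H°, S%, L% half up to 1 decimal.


Normalize: R'=139/255≈0.5451, G'=90/255≈0.3529, B'=23/255≈0.0902
Max=139/255, Min=23/255, Δ=Max-Min=116/255
L = (Max+Min)/2 = (139+23)/510 = 162/510 = 0.31764… → L = 31.8%
L ≤ 0.5 → S = Δ/(Max+Min) = 116/(139+23) = 116/162 = 0.71604… → S = 71.6%
(the 1/255 factors cancel in S and H, so raw channel differences can be used)
Max is R' → H = 60 × (((G-B)/Δ) mod 6) = 60 × (((90-23)/116) mod 6)
  67/116 = 0.5775…
  H = 60 × 0.5775… = 34.655…° → H = 34.7°
= HSL(34.7°, 71.6%, 31.8%)


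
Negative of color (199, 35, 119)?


Invert: (255-R, 255-G, 255-B)
R: 255-199 = 56
G: 255-35 = 220
B: 255-119 = 136
= RGB(56, 220, 136)


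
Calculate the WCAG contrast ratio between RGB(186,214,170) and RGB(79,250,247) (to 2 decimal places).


Linearize each sRGB channel c=v/255: c/12.92 if c ≤ 0.04045 else ((c+0.055)/1.055)^2.4
L = 0.2126×R_lin + 0.7152×G_lin + 0.0722×B_lin
Color 1 (186,214,170):
  R=186: 186/255≈0.7294 > 0.04045 → ((0.7294+0.055)/1.055)^2.4 ≈ 0.49102
  G=214: 214/255≈0.8392 > 0.04045 → ((0.8392+0.055)/1.055)^2.4 ≈ 0.67244
  B=170: 170/255≈0.6667 > 0.04045 → ((0.6667+0.055)/1.055)^2.4 ≈ 0.40198
  L1 = 0.2126×0.49102 + 0.7152×0.67244 + 0.0722×0.40198 ≈ 0.61435
Color 2 (79,250,247):
  R=79: 79/255≈0.3098 > 0.04045 → ((0.3098+0.055)/1.055)^2.4 ≈ 0.07819
  G=250: 250/255≈0.9804 > 0.04045 → ((0.9804+0.055)/1.055)^2.4 ≈ 0.95597
  B=247: 247/255≈0.9686 > 0.04045 → ((0.9686+0.055)/1.055)^2.4 ≈ 0.93011
  L2 = 0.2126×0.07819 + 0.7152×0.95597 + 0.0722×0.93011 ≈ 0.76749
Lighter = 0.76749, Darker = 0.61435
Ratio = (L_lighter + 0.05) / (L_darker + 0.05)
Ratio = (0.76749 + 0.05) / (0.61435 + 0.05) = 0.81749 / 0.66435 ≈ 1.2305
Ratio ≈ 1.23:1


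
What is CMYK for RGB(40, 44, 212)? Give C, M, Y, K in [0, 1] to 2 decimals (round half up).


R'=40/255≈0.1569, G'=44/255≈0.1725, B'=212/255≈0.8314
K = 1 - max(R',G',B') = 1 - 212/255 = 43/255 = 0.16862… → 0.17
(1-R'-K)/(1-K) simplifies to (max-R)/max with max = 212:
C = (212-40)/212 = 172/212 = 0.81132… → 0.81
M = (212-44)/212 = 168/212 = 0.79245… → 0.79
Y = (212-212)/212 = 0/212 = 0 → 0.00
= CMYK(0.81, 0.79, 0.00, 0.17)


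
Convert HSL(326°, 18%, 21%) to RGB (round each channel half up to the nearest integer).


H=326°, S=0.18, L=0.21
C = (1-|2L-1|)×S = (1-|-0.58|)×0.18 = 0.0756
H' = H/60 = 326/60 ≈ 5.4333; X = C×(1-|H' mod 2 - 1|) = 0.04284
m = L - C/2 = 0.21 - 0.0378 = 0.1722
Sector ⌊H'⌋ = 5 → (R',G',B') = (0.0756, 0.0, 0.04284)
RGB = ((R'+m)×255, (G'+m)×255, (B'+m)×255) = (63.189, 43.911, 54.8352)
Round half up → RGB(63, 44, 55)


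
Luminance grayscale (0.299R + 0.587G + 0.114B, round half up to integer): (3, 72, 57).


Gray = 0.299×R + 0.587×G + 0.114×B
Gray = 0.299×3 + 0.587×72 + 0.114×57
Gray = 0.897 + 42.264 + 6.498
Gray = 49.659 → round half up → 50
Gray = 50


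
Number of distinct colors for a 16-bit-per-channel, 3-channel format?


Total bits = 16 bits/channel × 3 channels = 48 bits
Distinct colors = 2^48
= 281,474,976,710,656 colors


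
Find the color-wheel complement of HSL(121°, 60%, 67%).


Complement = opposite side of color wheel = hue + 180°
H' = (121 + 180) mod 360 = 301°
S and L unchanged.
= HSL(301°, 60%, 67%)


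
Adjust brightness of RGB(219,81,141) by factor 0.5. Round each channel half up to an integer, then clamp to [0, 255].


Multiply each channel by 0.5, round half up, clamp to [0, 255]
R: 219×0.5 = 109.5 → round → 110
G: 81×0.5 = 40.5 → round → 41
B: 141×0.5 = 70.5 → round → 71
= RGB(110, 41, 71)


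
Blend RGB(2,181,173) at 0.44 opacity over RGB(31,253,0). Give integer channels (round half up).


C = α×F + (1-α)×B, with 1-α = 0.56
R: 0.44×2 + 0.56×31 = 0.88 + 17.36 = 18.24 → 18
G: 0.44×181 + 0.56×253 = 79.64 + 141.68 = 221.32 → 221
B: 0.44×173 + 0.56×0 = 76.12 + 0.00 = 76.12 → 76
= RGB(18, 221, 76)


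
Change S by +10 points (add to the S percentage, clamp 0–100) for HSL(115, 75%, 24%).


Original S = 75%
Adjustment = +10 percentage points
New S = 75 + (10) = 85
Clamp to [0, 100] → 85
= HSL(115°, 85%, 24%)


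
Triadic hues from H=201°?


Triadic: equally spaced at 120° intervals
H1 = 201°
H2 = (201 + 120) mod 360 = 321°
H3 = (201 + 240) mod 360 = 81°
Triadic = 201°, 321°, 81°


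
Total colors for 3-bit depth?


Colors = 2^bits = 2^3
= 8 colors


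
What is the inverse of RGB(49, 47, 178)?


Invert: (255-R, 255-G, 255-B)
R: 255-49 = 206
G: 255-47 = 208
B: 255-178 = 77
= RGB(206, 208, 77)


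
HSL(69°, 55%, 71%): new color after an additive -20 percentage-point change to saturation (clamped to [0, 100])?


Original S = 55%
Adjustment = -20 percentage points
New S = 55 + (-20) = 35
Clamp to [0, 100] → 35
= HSL(69°, 35%, 71%)


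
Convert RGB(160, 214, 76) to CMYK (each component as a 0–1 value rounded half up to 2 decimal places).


R'=160/255≈0.6275, G'=214/255≈0.8392, B'=76/255≈0.2980
K = 1 - max(R',G',B') = 1 - 214/255 = 41/255 = 0.16078… → 0.16
(1-R'-K)/(1-K) simplifies to (max-R)/max with max = 214:
C = (214-160)/214 = 54/214 = 0.25233… → 0.25
M = (214-214)/214 = 0/214 = 0 → 0.00
Y = (214-76)/214 = 138/214 = 0.64485… → 0.64
= CMYK(0.25, 0.00, 0.64, 0.16)


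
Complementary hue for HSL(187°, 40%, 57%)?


Complement = opposite side of color wheel = hue + 180°
H' = (187 + 180) mod 360 = 7°
S and L unchanged.
= HSL(7°, 40%, 57%)


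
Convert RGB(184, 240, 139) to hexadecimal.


R = 184 → B8 (hex)
G = 240 → F0 (hex)
B = 139 → 8B (hex)
Hex = #B8F08B


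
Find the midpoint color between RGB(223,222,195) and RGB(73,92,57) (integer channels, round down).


Midpoint: each channel = ⌊(C₁+C₂)/2⌋
R: ⌊(223+73)/2⌋ = 148
G: ⌊(222+92)/2⌋ = 157
B: ⌊(195+57)/2⌋ = 126
= RGB(148, 157, 126)


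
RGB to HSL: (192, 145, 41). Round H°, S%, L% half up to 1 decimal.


Normalize: R'=192/255≈0.7529, G'=145/255≈0.5686, B'=41/255≈0.1608
Max=192/255, Min=41/255, Δ=Max-Min=151/255
L = (Max+Min)/2 = (192+41)/510 = 233/510 = 0.45686… → L = 45.7%
L ≤ 0.5 → S = Δ/(Max+Min) = 151/(192+41) = 151/233 = 0.64806… → S = 64.8%
(the 1/255 factors cancel in S and H, so raw channel differences can be used)
Max is R' → H = 60 × (((G-B)/Δ) mod 6) = 60 × (((145-41)/151) mod 6)
  104/151 = 0.6887…
  H = 60 × 0.6887… = 41.324…° → H = 41.3°
= HSL(41.3°, 64.8%, 45.7%)


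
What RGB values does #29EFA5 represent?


29 → 41 (R)
EF → 239 (G)
A5 → 165 (B)
= RGB(41, 239, 165)


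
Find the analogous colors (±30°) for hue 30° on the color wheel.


Base hue: 30°
Left analog: (30 - 30) mod 360 = 0°
Right analog: (30 + 30) mod 360 = 60°
Analogous hues = 0° and 60°


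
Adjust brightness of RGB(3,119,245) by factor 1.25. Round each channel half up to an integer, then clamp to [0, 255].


Multiply each channel by 1.25, round half up, clamp to [0, 255]
R: 3×1.25 = 3.75 → round → 4
G: 119×1.25 = 148.75 → round → 149
B: 245×1.25 = 306.25 → round → 306 → clamp → 255
= RGB(4, 149, 255)


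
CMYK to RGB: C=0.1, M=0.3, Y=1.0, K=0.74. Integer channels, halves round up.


R = 255 × (1-C) × (1-K) = 255 × 0.90 × 0.26 = 59.67 → 60
G = 255 × (1-M) × (1-K) = 255 × 0.70 × 0.26 = 46.41 → 46
B = 255 × (1-Y) × (1-K) = 255 × 0.00 × 0.26 = 0
= RGB(60, 46, 0)


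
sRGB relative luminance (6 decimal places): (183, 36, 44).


Linearize each channel (sRGB transfer function): c = v/255; c_lin = c/12.92 if c ≤ 0.04045, else ((c+0.055)/1.055)^2.4
  R: 183/255 ≈ 0.717647 > 0.04045 → ((0.717647+0.055)/1.055)^2.4 ≈ 0.473531
  G: 36/255 ≈ 0.141176 > 0.04045 → ((0.141176+0.055)/1.055)^2.4 ≈ 0.017642
  B: 44/255 ≈ 0.172549 > 0.04045 → ((0.172549+0.055)/1.055)^2.4 ≈ 0.025187
R_lin = 0.473531, G_lin = 0.017642, B_lin = 0.025187
L = 0.2126×R + 0.7152×G + 0.0722×B
L = 0.2126×0.473531 + 0.7152×0.017642 + 0.0722×0.025187
L ≈ 0.115109


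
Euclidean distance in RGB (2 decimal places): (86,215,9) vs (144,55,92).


d = √[(R₁-R₂)² + (G₁-G₂)² + (B₁-B₂)²]
d = √[(86-144)² + (215-55)² + (9-92)²]
d = √[3364 + 25600 + 6889]
d = √35853
d ≈ 189.35


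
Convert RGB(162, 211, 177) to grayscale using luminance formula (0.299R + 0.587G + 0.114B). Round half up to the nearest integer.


Gray = 0.299×R + 0.587×G + 0.114×B
Gray = 0.299×162 + 0.587×211 + 0.114×177
Gray = 48.438 + 123.857 + 20.178
Gray = 192.473 → round half up → 192
Gray = 192


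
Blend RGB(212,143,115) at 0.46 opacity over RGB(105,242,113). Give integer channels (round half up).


C = α×F + (1-α)×B, with 1-α = 0.54
R: 0.46×212 + 0.54×105 = 97.52 + 56.70 = 154.22 → 154
G: 0.46×143 + 0.54×242 = 65.78 + 130.68 = 196.46 → 196
B: 0.46×115 + 0.54×113 = 52.90 + 61.02 = 113.92 → 114
= RGB(154, 196, 114)


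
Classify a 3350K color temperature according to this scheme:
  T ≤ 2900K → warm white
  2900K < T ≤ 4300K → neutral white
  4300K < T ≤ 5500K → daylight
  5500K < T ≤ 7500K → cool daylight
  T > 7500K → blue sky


Temperature: 3350K
2900K < 3350K ≤ 4300K → neutral white
Classification: neutral white


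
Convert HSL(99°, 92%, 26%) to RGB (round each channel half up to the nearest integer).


H=99°, S=0.92, L=0.26
C = (1-|2L-1|)×S = (1-|-0.48|)×0.92 = 0.4784
H' = H/60 = 99/60 ≈ 1.6500; X = C×(1-|H' mod 2 - 1|) = 0.16744
m = L - C/2 = 0.26 - 0.2392 = 0.0208
Sector ⌊H'⌋ = 1 → (R',G',B') = (0.16744, 0.4784, 0.0)
RGB = ((R'+m)×255, (G'+m)×255, (B'+m)×255) = (48.0012, 127.296, 5.304)
Round half up → RGB(48, 127, 5)


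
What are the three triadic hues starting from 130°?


Triadic: equally spaced at 120° intervals
H1 = 130°
H2 = (130 + 120) mod 360 = 250°
H3 = (130 + 240) mod 360 = 10°
Triadic = 130°, 250°, 10°


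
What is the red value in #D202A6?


Color: #D202A6
R = D2 = 210
G = 02 = 2
B = A6 = 166
Red = 210


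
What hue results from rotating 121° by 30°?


New hue = (H + rotation) mod 360
New hue = (121 + 30) mod 360
= 151 mod 360
= 151°


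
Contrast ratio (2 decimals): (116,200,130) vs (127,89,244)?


Linearize each sRGB channel c=v/255: c/12.92 if c ≤ 0.04045 else ((c+0.055)/1.055)^2.4
L = 0.2126×R_lin + 0.7152×G_lin + 0.0722×B_lin
Color 1 (116,200,130):
  R=116: 116/255≈0.4549 > 0.04045 → ((0.4549+0.055)/1.055)^2.4 ≈ 0.17465
  G=200: 200/255≈0.7843 > 0.04045 → ((0.7843+0.055)/1.055)^2.4 ≈ 0.57758
  B=130: 130/255≈0.5098 > 0.04045 → ((0.5098+0.055)/1.055)^2.4 ≈ 0.22323
  L1 = 0.2126×0.17465 + 0.7152×0.57758 + 0.0722×0.22323 ≈ 0.46633
Color 2 (127,89,244):
  R=127: 127/255≈0.4980 > 0.04045 → ((0.4980+0.055)/1.055)^2.4 ≈ 0.21223
  G=89: 89/255≈0.3490 > 0.04045 → ((0.3490+0.055)/1.055)^2.4 ≈ 0.09990
  B=244: 244/255≈0.9569 > 0.04045 → ((0.9569+0.055)/1.055)^2.4 ≈ 0.90466
  L2 = 0.2126×0.21223 + 0.7152×0.09990 + 0.0722×0.90466 ≈ 0.18188
Lighter = 0.46633, Darker = 0.18188
Ratio = (L_lighter + 0.05) / (L_darker + 0.05)
Ratio = (0.46633 + 0.05) / (0.18188 + 0.05) = 0.51633 / 0.23188 ≈ 2.2267
Ratio ≈ 2.23:1


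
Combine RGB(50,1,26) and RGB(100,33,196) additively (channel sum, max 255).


Additive: each channel = min(255, C₁+C₂)
R: 50+100 = 150 → 150
G: 1+33 = 34 → 34
B: 26+196 = 222 → 222
= RGB(150, 34, 222)


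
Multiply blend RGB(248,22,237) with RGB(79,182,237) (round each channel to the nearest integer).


Multiply: C = A×B/255, rounded to nearest integer
R: 248×79/255 = 19592/255 ≈ 76.831 → 77
G: 22×182/255 = 4004/255 ≈ 15.702 → 16
B: 237×237/255 = 56169/255 ≈ 220.271 → 220
= RGB(77, 16, 220)


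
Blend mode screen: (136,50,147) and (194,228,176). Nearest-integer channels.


Screen: C = 255 - (255-A)×(255-B)/255, rounded to nearest integer
R: 255 - (255-136)×(255-194)/255 = 255 - 7259/255 ≈ 255 - 28.467 = 226.533 → 227
G: 255 - (255-50)×(255-228)/255 = 255 - 5535/255 ≈ 255 - 21.706 = 233.294 → 233
B: 255 - (255-147)×(255-176)/255 = 255 - 8532/255 ≈ 255 - 33.459 = 221.541 → 222
= RGB(227, 233, 222)


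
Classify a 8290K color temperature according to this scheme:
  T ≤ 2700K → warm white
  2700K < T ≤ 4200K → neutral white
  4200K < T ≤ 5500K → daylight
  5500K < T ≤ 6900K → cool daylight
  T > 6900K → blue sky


Temperature: 8290K
8290K > 6900K → blue sky
Classification: blue sky


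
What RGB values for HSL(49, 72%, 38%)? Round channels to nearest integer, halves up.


H=49°, S=0.72, L=0.38
C = (1-|2L-1|)×S = (1-|-0.24|)×0.72 = 0.5472
H' = H/60 = 49/60 ≈ 0.8167; X = C×(1-|H' mod 2 - 1|) = 0.44688
m = L - C/2 = 0.38 - 0.2736 = 0.1064
Sector ⌊H'⌋ = 0 → (R',G',B') = (0.5472, 0.44688, 0.0)
RGB = ((R'+m)×255, (G'+m)×255, (B'+m)×255) = (166.668, 141.0864, 27.132)
Round half up → RGB(167, 141, 27)


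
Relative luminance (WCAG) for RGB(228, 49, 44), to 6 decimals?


Linearize each channel (sRGB transfer function): c = v/255; c_lin = c/12.92 if c ≤ 0.04045, else ((c+0.055)/1.055)^2.4
  R: 228/255 ≈ 0.894118 > 0.04045 → ((0.894118+0.055)/1.055)^2.4 ≈ 0.775822
  G: 49/255 ≈ 0.192157 > 0.04045 → ((0.192157+0.055)/1.055)^2.4 ≈ 0.030713
  B: 44/255 ≈ 0.172549 > 0.04045 → ((0.172549+0.055)/1.055)^2.4 ≈ 0.025187
R_lin = 0.775822, G_lin = 0.030713, B_lin = 0.025187
L = 0.2126×R + 0.7152×G + 0.0722×B
L = 0.2126×0.775822 + 0.7152×0.030713 + 0.0722×0.025187
L ≈ 0.188725


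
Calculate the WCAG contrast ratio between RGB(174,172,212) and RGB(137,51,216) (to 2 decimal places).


Linearize each sRGB channel c=v/255: c/12.92 if c ≤ 0.04045 else ((c+0.055)/1.055)^2.4
L = 0.2126×R_lin + 0.7152×G_lin + 0.0722×B_lin
Color 1 (174,172,212):
  R=174: 174/255≈0.6824 > 0.04045 → ((0.6824+0.055)/1.055)^2.4 ≈ 0.42327
  G=172: 172/255≈0.6745 > 0.04045 → ((0.6745+0.055)/1.055)^2.4 ≈ 0.41254
  B=212: 212/255≈0.8314 > 0.04045 → ((0.8314+0.055)/1.055)^2.4 ≈ 0.65837
  L1 = 0.2126×0.42327 + 0.7152×0.41254 + 0.0722×0.65837 ≈ 0.43257
Color 2 (137,51,216):
  R=137: 137/255≈0.5373 > 0.04045 → ((0.5373+0.055)/1.055)^2.4 ≈ 0.25016
  G=51: 51/255≈0.2000 > 0.04045 → ((0.2000+0.055)/1.055)^2.4 ≈ 0.03310
  B=216: 216/255≈0.8471 > 0.04045 → ((0.8471+0.055)/1.055)^2.4 ≈ 0.68669
  L2 = 0.2126×0.25016 + 0.7152×0.03310 + 0.0722×0.68669 ≈ 0.12644
Lighter = 0.43257, Darker = 0.12644
Ratio = (L_lighter + 0.05) / (L_darker + 0.05)
Ratio = (0.43257 + 0.05) / (0.12644 + 0.05) = 0.48257 / 0.17644 ≈ 2.7351
Ratio ≈ 2.74:1


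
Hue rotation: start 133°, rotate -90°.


New hue = (H + rotation) mod 360
New hue = (133 -90) mod 360
= 43 mod 360
= 43°


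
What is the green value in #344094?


Color: #344094
R = 34 = 52
G = 40 = 64
B = 94 = 148
Green = 64


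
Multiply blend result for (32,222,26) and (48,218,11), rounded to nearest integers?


Multiply: C = A×B/255, rounded to nearest integer
R: 32×48/255 = 1536/255 ≈ 6.024 → 6
G: 222×218/255 = 48396/255 ≈ 189.788 → 190
B: 26×11/255 = 286/255 ≈ 1.122 → 1
= RGB(6, 190, 1)


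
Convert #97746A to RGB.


97 → 151 (R)
74 → 116 (G)
6A → 106 (B)
= RGB(151, 116, 106)


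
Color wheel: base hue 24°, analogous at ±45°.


Base hue: 24°
Left analog: (24 - 45) mod 360 = 339°
Right analog: (24 + 45) mod 360 = 69°
Analogous hues = 339° and 69°


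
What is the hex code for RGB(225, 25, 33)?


R = 225 → E1 (hex)
G = 25 → 19 (hex)
B = 33 → 21 (hex)
Hex = #E11921


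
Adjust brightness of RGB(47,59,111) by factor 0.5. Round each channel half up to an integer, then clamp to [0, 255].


Multiply each channel by 0.5, round half up, clamp to [0, 255]
R: 47×0.5 = 23.5 → round → 24
G: 59×0.5 = 29.5 → round → 30
B: 111×0.5 = 55.5 → round → 56
= RGB(24, 30, 56)


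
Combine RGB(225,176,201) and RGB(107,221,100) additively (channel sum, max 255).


Additive: each channel = min(255, C₁+C₂)
R: 225+107 = 332 → 255
G: 176+221 = 397 → 255
B: 201+100 = 301 → 255
= RGB(255, 255, 255)


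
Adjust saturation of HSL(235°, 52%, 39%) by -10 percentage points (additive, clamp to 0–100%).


Original S = 52%
Adjustment = -10 percentage points
New S = 52 + (-10) = 42
Clamp to [0, 100] → 42
= HSL(235°, 42%, 39%)


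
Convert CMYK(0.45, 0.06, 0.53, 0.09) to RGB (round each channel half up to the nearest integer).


R = 255 × (1-C) × (1-K) = 255 × 0.55 × 0.91 = 127.6275 → 128
G = 255 × (1-M) × (1-K) = 255 × 0.94 × 0.91 = 218.127 → 218
B = 255 × (1-Y) × (1-K) = 255 × 0.47 × 0.91 = 109.0635 → 109
= RGB(128, 218, 109)


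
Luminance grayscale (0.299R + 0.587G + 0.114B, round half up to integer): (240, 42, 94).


Gray = 0.299×R + 0.587×G + 0.114×B
Gray = 0.299×240 + 0.587×42 + 0.114×94
Gray = 71.760 + 24.654 + 10.716
Gray = 107.130 → round half up → 107
Gray = 107


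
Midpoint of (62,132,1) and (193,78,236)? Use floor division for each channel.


Midpoint: each channel = ⌊(C₁+C₂)/2⌋
R: ⌊(62+193)/2⌋ = 127
G: ⌊(132+78)/2⌋ = 105
B: ⌊(1+236)/2⌋ = 118
= RGB(127, 105, 118)


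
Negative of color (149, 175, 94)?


Invert: (255-R, 255-G, 255-B)
R: 255-149 = 106
G: 255-175 = 80
B: 255-94 = 161
= RGB(106, 80, 161)


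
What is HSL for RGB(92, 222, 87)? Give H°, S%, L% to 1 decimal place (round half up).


Normalize: R'=92/255≈0.3608, G'=222/255≈0.8706, B'=87/255≈0.3412
Max=222/255, Min=87/255, Δ=Max-Min=135/255
L = (Max+Min)/2 = (222+87)/510 = 309/510 = 0.60588… → L = 60.6%
L > 0.5 → S = Δ/(2-Max-Min) = 135/(510-222-87) = 135/201 = 0.67164… → S = 67.2%
(the 1/255 factors cancel in S and H, so raw channel differences can be used)
Max is G' → H = 60 × ((B-R)/Δ + 2) = 60 × ((87-92)/135 + 2)
  -5/135 + 2 = -0.0370… + 2 = 1.9629…
  H = 60 × 1.9629… = 117.777…° → H = 117.8°
= HSL(117.8°, 67.2%, 60.6%)


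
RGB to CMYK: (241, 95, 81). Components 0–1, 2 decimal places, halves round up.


R'=241/255≈0.9451, G'=95/255≈0.3725, B'=81/255≈0.3176
K = 1 - max(R',G',B') = 1 - 241/255 = 14/255 = 0.05490… → 0.05
(1-R'-K)/(1-K) simplifies to (max-R)/max with max = 241:
C = (241-241)/241 = 0/241 = 0 → 0.00
M = (241-95)/241 = 146/241 = 0.60580… → 0.61
Y = (241-81)/241 = 160/241 = 0.66390… → 0.66
= CMYK(0.00, 0.61, 0.66, 0.05)


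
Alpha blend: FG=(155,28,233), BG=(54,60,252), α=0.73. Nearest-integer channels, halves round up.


C = α×F + (1-α)×B, with 1-α = 0.27
R: 0.73×155 + 0.27×54 = 113.15 + 14.58 = 127.73 → 128
G: 0.73×28 + 0.27×60 = 20.44 + 16.20 = 36.64 → 37
B: 0.73×233 + 0.27×252 = 170.09 + 68.04 = 238.13 → 238
= RGB(128, 37, 238)


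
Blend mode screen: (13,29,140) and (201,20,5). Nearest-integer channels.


Screen: C = 255 - (255-A)×(255-B)/255, rounded to nearest integer
R: 255 - (255-13)×(255-201)/255 = 255 - 13068/255 ≈ 255 - 51.247 = 203.753 → 204
G: 255 - (255-29)×(255-20)/255 = 255 - 53110/255 ≈ 255 - 208.275 = 46.725 → 47
B: 255 - (255-140)×(255-5)/255 = 255 - 28750/255 ≈ 255 - 112.745 = 142.255 → 142
= RGB(204, 47, 142)


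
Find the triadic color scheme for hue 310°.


Triadic: equally spaced at 120° intervals
H1 = 310°
H2 = (310 + 120) mod 360 = 70°
H3 = (310 + 240) mod 360 = 190°
Triadic = 310°, 70°, 190°


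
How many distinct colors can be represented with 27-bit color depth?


Colors = 2^bits = 2^27
= 134,217,728 colors


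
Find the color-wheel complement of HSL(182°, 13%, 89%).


Complement = opposite side of color wheel = hue + 180°
H' = (182 + 180) mod 360 = 2°
S and L unchanged.
= HSL(2°, 13%, 89%)


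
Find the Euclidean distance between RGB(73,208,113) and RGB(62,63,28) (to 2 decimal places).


d = √[(R₁-R₂)² + (G₁-G₂)² + (B₁-B₂)²]
d = √[(73-62)² + (208-63)² + (113-28)²]
d = √[121 + 21025 + 7225]
d = √28371
d ≈ 168.44


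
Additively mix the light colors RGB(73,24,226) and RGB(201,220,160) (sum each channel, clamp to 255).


Additive: each channel = min(255, C₁+C₂)
R: 73+201 = 274 → 255
G: 24+220 = 244 → 244
B: 226+160 = 386 → 255
= RGB(255, 244, 255)


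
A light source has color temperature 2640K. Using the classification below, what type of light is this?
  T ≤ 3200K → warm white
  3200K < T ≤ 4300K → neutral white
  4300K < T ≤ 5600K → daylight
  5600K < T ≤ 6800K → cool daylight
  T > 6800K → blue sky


Temperature: 2640K
2640K ≤ 3200K → warm white
Classification: warm white


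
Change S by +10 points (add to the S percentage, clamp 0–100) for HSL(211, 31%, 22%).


Original S = 31%
Adjustment = +10 percentage points
New S = 31 + (10) = 41
Clamp to [0, 100] → 41
= HSL(211°, 41%, 22%)


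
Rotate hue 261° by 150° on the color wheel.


New hue = (H + rotation) mod 360
New hue = (261 + 150) mod 360
= 411 mod 360
= 51°


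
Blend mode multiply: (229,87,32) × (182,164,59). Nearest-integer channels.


Multiply: C = A×B/255, rounded to nearest integer
R: 229×182/255 = 41678/255 ≈ 163.443 → 163
G: 87×164/255 = 14268/255 ≈ 55.953 → 56
B: 32×59/255 = 1888/255 ≈ 7.404 → 7
= RGB(163, 56, 7)


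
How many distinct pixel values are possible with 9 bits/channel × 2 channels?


Total bits = 9 bits/channel × 2 channels = 18 bits
Distinct pixel values = 2^18
= 262,144 pixel values


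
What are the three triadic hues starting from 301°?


Triadic: equally spaced at 120° intervals
H1 = 301°
H2 = (301 + 120) mod 360 = 61°
H3 = (301 + 240) mod 360 = 181°
Triadic = 301°, 61°, 181°


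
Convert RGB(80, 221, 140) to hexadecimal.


R = 80 → 50 (hex)
G = 221 → DD (hex)
B = 140 → 8C (hex)
Hex = #50DD8C


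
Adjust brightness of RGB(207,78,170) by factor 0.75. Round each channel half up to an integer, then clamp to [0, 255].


Multiply each channel by 0.75, round half up, clamp to [0, 255]
R: 207×0.75 = 155.25 → round → 155
G: 78×0.75 = 58.5 → round → 59
B: 170×0.75 = 127.5 → round → 128
= RGB(155, 59, 128)


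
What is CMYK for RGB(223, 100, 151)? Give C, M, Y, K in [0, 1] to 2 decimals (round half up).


R'=223/255≈0.8745, G'=100/255≈0.3922, B'=151/255≈0.5922
K = 1 - max(R',G',B') = 1 - 223/255 = 32/255 = 0.12549… → 0.13
(1-R'-K)/(1-K) simplifies to (max-R)/max with max = 223:
C = (223-223)/223 = 0/223 = 0 → 0.00
M = (223-100)/223 = 123/223 = 0.55156… → 0.55
Y = (223-151)/223 = 72/223 = 0.32286… → 0.32
= CMYK(0.00, 0.55, 0.32, 0.13)


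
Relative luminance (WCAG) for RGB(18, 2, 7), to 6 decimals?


Linearize each channel (sRGB transfer function): c = v/255; c_lin = c/12.92 if c ≤ 0.04045, else ((c+0.055)/1.055)^2.4
  R: 18/255 ≈ 0.070588 > 0.04045 → ((0.070588+0.055)/1.055)^2.4 ≈ 0.006049
  G: 2/255 ≈ 0.007843 ≤ 0.04045 → 0.007843/12.92 ≈ 0.000607
  B: 7/255 ≈ 0.027451 ≤ 0.04045 → 0.027451/12.92 ≈ 0.002125
R_lin = 0.006049, G_lin = 0.000607, B_lin = 0.002125
L = 0.2126×R + 0.7152×G + 0.0722×B
L = 0.2126×0.006049 + 0.7152×0.000607 + 0.0722×0.002125
L ≈ 0.001874


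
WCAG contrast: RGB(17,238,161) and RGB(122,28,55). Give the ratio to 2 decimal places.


Linearize each sRGB channel c=v/255: c/12.92 if c ≤ 0.04045 else ((c+0.055)/1.055)^2.4
L = 0.2126×R_lin + 0.7152×G_lin + 0.0722×B_lin
Color 1 (17,238,161):
  R=17: 17/255≈0.0667 > 0.04045 → ((0.0667+0.055)/1.055)^2.4 ≈ 0.00561
  G=238: 238/255≈0.9333 > 0.04045 → ((0.9333+0.055)/1.055)^2.4 ≈ 0.85499
  B=161: 161/255≈0.6314 > 0.04045 → ((0.6314+0.055)/1.055)^2.4 ≈ 0.35640
  L1 = 0.2126×0.00561 + 0.7152×0.85499 + 0.0722×0.35640 ≈ 0.63841
Color 2 (122,28,55):
  R=122: 122/255≈0.4784 > 0.04045 → ((0.4784+0.055)/1.055)^2.4 ≈ 0.19462
  G=28: 28/255≈0.1098 > 0.04045 → ((0.1098+0.055)/1.055)^2.4 ≈ 0.01161
  B=55: 55/255≈0.2157 > 0.04045 → ((0.2157+0.055)/1.055)^2.4 ≈ 0.03820
  L2 = 0.2126×0.19462 + 0.7152×0.01161 + 0.0722×0.03820 ≈ 0.05244
Lighter = 0.63841, Darker = 0.05244
Ratio = (L_lighter + 0.05) / (L_darker + 0.05)
Ratio = (0.63841 + 0.05) / (0.05244 + 0.05) = 0.68841 / 0.10244 ≈ 6.7202
Ratio ≈ 6.72:1


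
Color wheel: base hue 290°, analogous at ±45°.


Base hue: 290°
Left analog: (290 - 45) mod 360 = 245°
Right analog: (290 + 45) mod 360 = 335°
Analogous hues = 245° and 335°


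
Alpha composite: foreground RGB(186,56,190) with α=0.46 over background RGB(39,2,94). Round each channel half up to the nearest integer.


C = α×F + (1-α)×B, with 1-α = 0.54
R: 0.46×186 + 0.54×39 = 85.56 + 21.06 = 106.62 → 107
G: 0.46×56 + 0.54×2 = 25.76 + 1.08 = 26.84 → 27
B: 0.46×190 + 0.54×94 = 87.40 + 50.76 = 138.16 → 138
= RGB(107, 27, 138)


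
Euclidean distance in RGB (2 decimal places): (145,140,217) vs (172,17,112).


d = √[(R₁-R₂)² + (G₁-G₂)² + (B₁-B₂)²]
d = √[(145-172)² + (140-17)² + (217-112)²]
d = √[729 + 15129 + 11025]
d = √26883
d ≈ 163.96


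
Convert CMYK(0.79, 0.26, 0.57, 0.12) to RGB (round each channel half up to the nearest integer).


R = 255 × (1-C) × (1-K) = 255 × 0.21 × 0.88 = 47.124 → 47
G = 255 × (1-M) × (1-K) = 255 × 0.74 × 0.88 = 166.056 → 166
B = 255 × (1-Y) × (1-K) = 255 × 0.43 × 0.88 = 96.492 → 96
= RGB(47, 166, 96)


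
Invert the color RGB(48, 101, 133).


Invert: (255-R, 255-G, 255-B)
R: 255-48 = 207
G: 255-101 = 154
B: 255-133 = 122
= RGB(207, 154, 122)


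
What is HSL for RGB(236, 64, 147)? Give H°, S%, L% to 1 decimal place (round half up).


Normalize: R'=236/255≈0.9255, G'=64/255≈0.2510, B'=147/255≈0.5765
Max=236/255, Min=64/255, Δ=Max-Min=172/255
L = (Max+Min)/2 = (236+64)/510 = 300/510 = 0.58823… → L = 58.8%
L > 0.5 → S = Δ/(2-Max-Min) = 172/(510-236-64) = 172/210 = 0.81904… → S = 81.9%
(the 1/255 factors cancel in S and H, so raw channel differences can be used)
Max is R' → H = 60 × (((G-B)/Δ) mod 6) = 60 × (((64-147)/172) mod 6)
  (-83)/172 = -0.4825…; negative, so add 6 → 5.5174…
  H = 60 × 5.5174… = 331.046…° → H = 331.0°
= HSL(331.0°, 81.9%, 58.8%)


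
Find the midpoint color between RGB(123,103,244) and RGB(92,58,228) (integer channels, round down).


Midpoint: each channel = ⌊(C₁+C₂)/2⌋
R: ⌊(123+92)/2⌋ = 107
G: ⌊(103+58)/2⌋ = 80
B: ⌊(244+228)/2⌋ = 236
= RGB(107, 80, 236)


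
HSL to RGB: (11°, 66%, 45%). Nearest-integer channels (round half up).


H=11°, S=0.66, L=0.45
C = (1-|2L-1|)×S = (1-|-0.10|)×0.66 = 0.594
H' = H/60 = 11/60 ≈ 0.1833; X = C×(1-|H' mod 2 - 1|) = 0.1089
m = L - C/2 = 0.45 - 0.297 = 0.153
Sector ⌊H'⌋ = 0 → (R',G',B') = (0.594, 0.1089, 0.0)
RGB = ((R'+m)×255, (G'+m)×255, (B'+m)×255) = (190.485, 66.7845, 39.015)
Round half up → RGB(190, 67, 39)


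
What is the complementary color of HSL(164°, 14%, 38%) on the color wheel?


Complement = opposite side of color wheel = hue + 180°
H' = (164 + 180) mod 360 = 344°
S and L unchanged.
= HSL(344°, 14%, 38%)


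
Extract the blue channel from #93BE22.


Color: #93BE22
R = 93 = 147
G = BE = 190
B = 22 = 34
Blue = 34


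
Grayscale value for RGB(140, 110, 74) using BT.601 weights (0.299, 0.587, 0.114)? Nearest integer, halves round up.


Gray = 0.299×R + 0.587×G + 0.114×B
Gray = 0.299×140 + 0.587×110 + 0.114×74
Gray = 41.860 + 64.570 + 8.436
Gray = 114.866 → round half up → 115
Gray = 115


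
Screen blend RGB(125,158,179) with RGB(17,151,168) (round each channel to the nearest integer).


Screen: C = 255 - (255-A)×(255-B)/255, rounded to nearest integer
R: 255 - (255-125)×(255-17)/255 = 255 - 30940/255 ≈ 255 - 121.333 = 133.667 → 134
G: 255 - (255-158)×(255-151)/255 = 255 - 10088/255 ≈ 255 - 39.561 = 215.439 → 215
B: 255 - (255-179)×(255-168)/255 = 255 - 6612/255 ≈ 255 - 25.929 = 229.071 → 229
= RGB(134, 215, 229)


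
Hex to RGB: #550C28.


55 → 85 (R)
0C → 12 (G)
28 → 40 (B)
= RGB(85, 12, 40)


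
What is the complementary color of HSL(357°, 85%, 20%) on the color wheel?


Complement = opposite side of color wheel = hue + 180°
H' = (357 + 180) mod 360 = 177°
S and L unchanged.
= HSL(177°, 85%, 20%)


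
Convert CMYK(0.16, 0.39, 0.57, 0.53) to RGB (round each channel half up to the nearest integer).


R = 255 × (1-C) × (1-K) = 255 × 0.84 × 0.47 = 100.674 → 101
G = 255 × (1-M) × (1-K) = 255 × 0.61 × 0.47 = 73.1085 → 73
B = 255 × (1-Y) × (1-K) = 255 × 0.43 × 0.47 = 51.5355 → 52
= RGB(101, 73, 52)


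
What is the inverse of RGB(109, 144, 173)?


Invert: (255-R, 255-G, 255-B)
R: 255-109 = 146
G: 255-144 = 111
B: 255-173 = 82
= RGB(146, 111, 82)


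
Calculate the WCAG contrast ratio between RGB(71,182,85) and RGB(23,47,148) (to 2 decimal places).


Linearize each sRGB channel c=v/255: c/12.92 if c ≤ 0.04045 else ((c+0.055)/1.055)^2.4
L = 0.2126×R_lin + 0.7152×G_lin + 0.0722×B_lin
Color 1 (71,182,85):
  R=71: 71/255≈0.2784 > 0.04045 → ((0.2784+0.055)/1.055)^2.4 ≈ 0.06301
  G=182: 182/255≈0.7137 > 0.04045 → ((0.7137+0.055)/1.055)^2.4 ≈ 0.46778
  B=85: 85/255≈0.3333 > 0.04045 → ((0.3333+0.055)/1.055)^2.4 ≈ 0.09084
  L1 = 0.2126×0.06301 + 0.7152×0.46778 + 0.0722×0.09084 ≈ 0.35451
Color 2 (23,47,148):
  R=23: 23/255≈0.0902 > 0.04045 → ((0.0902+0.055)/1.055)^2.4 ≈ 0.00857
  G=47: 47/255≈0.1843 > 0.04045 → ((0.1843+0.055)/1.055)^2.4 ≈ 0.02843
  B=148: 148/255≈0.5804 > 0.04045 → ((0.5804+0.055)/1.055)^2.4 ≈ 0.29614
  L2 = 0.2126×0.00857 + 0.7152×0.02843 + 0.0722×0.29614 ≈ 0.04353
Lighter = 0.35451, Darker = 0.04353
Ratio = (L_lighter + 0.05) / (L_darker + 0.05)
Ratio = (0.35451 + 0.05) / (0.04353 + 0.05) = 0.40451 / 0.09353 ≈ 4.3248
Ratio ≈ 4.32:1
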